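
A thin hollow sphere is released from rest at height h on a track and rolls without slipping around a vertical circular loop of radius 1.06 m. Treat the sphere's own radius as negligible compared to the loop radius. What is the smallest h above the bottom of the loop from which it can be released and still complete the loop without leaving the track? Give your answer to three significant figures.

For this body I = (2/3)MR², i.e. k = I/(MR²) = 2/3.
At the top of the loop, the minimum-contact condition is Mg = Mv_top²/r, so v_top² = gr.
With ω = v/R, the kinetic energy at speed v is ½(1+k)Mv² = (5/6)Mv².
Energy conservation from release (height h) to the top (height 2r): Mgh = Mg(2r) + (5/6)M·gr.
Thus h_min = 2r + (1+k)r/2 = r(2 + 1.667/2) = 1.06 × 2.833 ≈ 3.00 m.

h_min ≈ 3.00 m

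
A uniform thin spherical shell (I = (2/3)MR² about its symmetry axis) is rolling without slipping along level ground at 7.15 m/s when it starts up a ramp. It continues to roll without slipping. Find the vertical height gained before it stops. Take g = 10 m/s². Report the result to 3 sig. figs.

h ≈ 4.26 m

For this body I = (2/3)MR², i.e. k = I/(MR²) = 2/3.
Since it rolls without slipping, ω = v/R and KE = ½Mv² + ½Iω² = ½(1+k)Mv² = (5/6)Mv².
At the top the kinetic energy is zero, so (5/6)Mv₀² = Mgh.
Thus h = (1+k)v₀²/(2g) = 1.667 × 7.15² / (2 × 10) ≈ 4.26 m.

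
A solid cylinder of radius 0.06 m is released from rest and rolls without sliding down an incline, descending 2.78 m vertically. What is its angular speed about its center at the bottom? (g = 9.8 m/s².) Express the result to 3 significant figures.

ω ≈ 100 rad/s

Here I = (1/2)MR², so the shape factor k = I/(MR²) = 0.5.
Rolling without slipping gives ω = v/R, so the total kinetic energy is ½Mv² + ½Iω² = ½(1+k)Mv² = (3/4)Mv².
Energy conservation Mgh = ½(1+k)Mv² gives v = √(2gh/(1+k)) = √(2 × 9.8 × 2.78 / 1.5) = 6.027 m/s.
Then ω = v/R = 6.027 / 0.06 ≈ 100 rad/s.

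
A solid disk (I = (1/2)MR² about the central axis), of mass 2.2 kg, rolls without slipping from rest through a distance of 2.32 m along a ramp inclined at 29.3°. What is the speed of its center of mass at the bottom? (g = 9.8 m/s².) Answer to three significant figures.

For this body I = (1/2)MR², i.e. k = I/(MR²) = 0.5.
Rolling without slipping gives ω = v/R, so the total kinetic energy is ½Mv² + ½Iω² = ½(1+k)Mv² = (3/4)Mv².
The vertical drop is h = L sinθ = 2.32 × sin29.3° = 1.135 m.
Energy conservation: Mgh = (3/4)Mv², so v = √(2gh/(1+k)) = √(2 × 9.8 × 1.135 / 1.5) ≈ 3.85 m/s.

v ≈ 3.85 m/s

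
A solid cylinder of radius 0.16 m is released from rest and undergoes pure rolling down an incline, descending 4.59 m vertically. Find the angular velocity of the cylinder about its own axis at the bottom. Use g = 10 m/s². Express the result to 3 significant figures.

The moment of inertia is (1/2)MR², giving k ≡ I/(MR²) = 0.5.
Since it rolls without slipping, ω = v/R and KE = ½Mv² + ½Iω² = ½(1+k)Mv² = (3/4)Mv².
Energy conservation Mgh = ½(1+k)Mv² gives v = √(2gh/(1+k)) = √(2 × 10 × 4.59 / 1.5) = 7.823 m/s.
Then ω = v/R = 7.823 / 0.16 ≈ 48.9 rad/s.

ω ≈ 48.9 rad/s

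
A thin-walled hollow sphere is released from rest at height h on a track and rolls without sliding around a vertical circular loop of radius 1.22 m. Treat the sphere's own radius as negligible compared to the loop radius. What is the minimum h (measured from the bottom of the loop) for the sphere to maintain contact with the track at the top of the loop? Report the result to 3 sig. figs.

h_min ≈ 3.46 m

Here I = (2/3)MR², so the shape factor k = I/(MR²) = 2/3.
At the top of the loop, the minimum-contact condition is Mg = Mv_top²/r, so v_top² = gr.
With ω = v/R, the kinetic energy at speed v is ½(1+k)Mv² = (5/6)Mv².
Energy conservation from release (height h) to the top (height 2r): Mgh = Mg(2r) + (5/6)M·gr.
Thus h_min = 2r + (1+k)r/2 = r(2 + 1.667/2) = 1.22 × 2.833 ≈ 3.46 m.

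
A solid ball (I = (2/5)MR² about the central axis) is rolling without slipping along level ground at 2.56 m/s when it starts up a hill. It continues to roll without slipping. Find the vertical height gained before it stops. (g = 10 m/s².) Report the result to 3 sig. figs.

The moment of inertia is (2/5)MR², giving k ≡ I/(MR²) = 0.4.
Since it rolls without slipping, ω = v/R and KE = ½Mv² + ½Iω² = ½(1+k)Mv² = (7/10)Mv².
All of this converts to potential energy at the highest point: (7/10)Mv₀² = Mgh.
Thus h = (1+k)v₀²/(2g) = 1.4 × 2.56² / (2 × 10) ≈ 0.459 m.

h ≈ 0.459 m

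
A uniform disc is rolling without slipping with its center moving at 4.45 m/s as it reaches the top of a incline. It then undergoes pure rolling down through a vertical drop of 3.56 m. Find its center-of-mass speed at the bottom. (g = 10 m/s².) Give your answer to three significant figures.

v ≈ 8.20 m/s

With I = (1/2)MR², the ratio k = I/(MR²) is 0.5.
Since it rolls without slipping, ω = v/R and KE = ½Mv² + ½Iω² = ½(1+k)Mv² = (3/4)Mv².
Energy conservation: (3/4)Mv₀² + Mgh = (3/4)Mv², so v² = v₀² + 2gh/(1+k).
v = √(4.45² + 2×10×3.56/1.5) = √67.27 ≈ 8.20 m/s.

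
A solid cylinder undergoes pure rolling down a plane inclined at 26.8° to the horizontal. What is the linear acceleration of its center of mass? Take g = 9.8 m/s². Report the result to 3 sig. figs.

For this body I = (1/2)MR², i.e. k = I/(MR²) = 0.5.
Translational: Mg sinθ − f = Ma. Rotational about the CM: fR = Iα = kMRa, so f = kMa.
Eliminating f: Mg sinθ = (1+k)Ma, so a = g sinθ/(1+k) = 9.8 × sin26.8° / 1.5 ≈ 2.95 m/s².

a ≈ 2.95 m/s²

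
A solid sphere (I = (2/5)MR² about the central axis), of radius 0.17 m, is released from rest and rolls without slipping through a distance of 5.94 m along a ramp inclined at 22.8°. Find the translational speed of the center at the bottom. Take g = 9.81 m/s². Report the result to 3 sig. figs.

v ≈ 5.68 m/s

The moment of inertia is (2/5)MR², giving k ≡ I/(MR²) = 0.4.
Since it rolls without slipping, ω = v/R and KE = ½Mv² + ½Iω² = ½(1+k)Mv² = (7/10)Mv².
The vertical drop is h = L sinθ = 5.94 × sin22.8° = 2.302 m.
Setting Mgh = (7/10)Mv² gives v = √(2gh/(1+k)) = √(2·9.81·2.302/1.4) ≈ 5.68 m/s.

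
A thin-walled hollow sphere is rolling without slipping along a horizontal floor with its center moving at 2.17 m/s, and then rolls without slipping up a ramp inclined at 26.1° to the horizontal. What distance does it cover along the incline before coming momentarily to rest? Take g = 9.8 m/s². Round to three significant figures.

d ≈ 0.910 m

The moment of inertia is (2/3)MR², giving k ≡ I/(MR²) = 2/3.
Since it rolls without slipping, ω = v/R and KE = ½Mv² + ½Iω² = ½(1+k)Mv² = (5/6)Mv².
Setting this equal to Mgh gives the vertical rise h = (1+k)v₀²/(2g) = 1.667×2.17²/(2×9.8) = 0.4004 m.
The distance along the slope is d = h/sinθ = 0.4004/sin26.1° ≈ 0.910 m.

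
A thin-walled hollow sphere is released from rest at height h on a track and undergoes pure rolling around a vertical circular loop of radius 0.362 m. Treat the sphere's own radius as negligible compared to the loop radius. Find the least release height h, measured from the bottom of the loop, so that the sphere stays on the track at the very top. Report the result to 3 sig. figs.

The moment of inertia is (2/3)MR², giving k ≡ I/(MR²) = 2/3.
At the top of the loop, the minimum-contact condition is Mg = Mv_top²/r, so v_top² = gr.
With ω = v/R, the kinetic energy at speed v is ½(1+k)Mv² = (5/6)Mv².
Energy conservation from release (height h) to the top (height 2r): Mgh = Mg(2r) + (5/6)M·gr.
Thus h_min = 2r + (1+k)r/2 = r(2 + 1.667/2) = 0.362 × 2.833 ≈ 1.03 m.

h_min ≈ 1.03 m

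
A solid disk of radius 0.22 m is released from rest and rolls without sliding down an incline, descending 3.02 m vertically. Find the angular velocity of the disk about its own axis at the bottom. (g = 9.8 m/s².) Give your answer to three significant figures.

ω ≈ 28.6 rad/s

The moment of inertia is (1/2)MR², giving k ≡ I/(MR²) = 0.5.
The rolling condition ω = v/R makes the rotational term ½I(v/R)² = ½kMv², so KE_total = ½(1+k)Mv² = (3/4)Mv².
Energy conservation Mgh = ½(1+k)Mv² gives v = √(2gh/(1+k)) = √(2 × 9.8 × 3.02 / 1.5) = 6.282 m/s.
Then ω = v/R = 6.282 / 0.22 ≈ 28.6 rad/s.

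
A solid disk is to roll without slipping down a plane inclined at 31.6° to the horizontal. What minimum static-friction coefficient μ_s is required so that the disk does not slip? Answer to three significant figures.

For this body I = (1/2)MR², i.e. k = I/(MR²) = 0.5.
Translational: Mg sinθ − f = Ma. Rotational about the CM: fR = Iα = kMRa, so f = kMa.
These give a = g sinθ/(1+k) and the required friction f = kMg sinθ/(1+k).
With N = Mg cosθ, the no-slip condition f ≤ μN gives μ_min = f/N = k tanθ/(1+k).
μ_min = 0.5 × tan31.6° / 1.5 ≈ 0.205.

μ_min ≈ 0.205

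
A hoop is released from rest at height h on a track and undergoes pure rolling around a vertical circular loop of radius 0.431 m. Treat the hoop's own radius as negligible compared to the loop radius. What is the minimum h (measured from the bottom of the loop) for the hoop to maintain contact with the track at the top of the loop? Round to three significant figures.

h_min ≈ 1.29 m

The moment of inertia is MR², giving k ≡ I/(MR²) = 1.
At the top, contact is just lost when gravity alone supplies the centripetal force: Mg = Mv_top²/r, i.e. v_top² = gr.
With ω = v/R, the kinetic energy at speed v is ½(1+k)Mv² = Mv².
Energy conservation from release (height h) to the top (height 2r): Mgh = Mg(2r) + M·gr.
Thus h_min = 2r + (1+k)r/2 = r(2 + 2/2) = 0.431 × 3 ≈ 1.29 m.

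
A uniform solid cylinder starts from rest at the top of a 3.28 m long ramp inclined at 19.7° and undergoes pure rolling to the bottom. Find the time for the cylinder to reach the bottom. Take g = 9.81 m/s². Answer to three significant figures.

t ≈ 1.72 s

Here I = (1/2)MR², so the shape factor k = I/(MR²) = 0.5.
Translational: Mg sinθ − f = Ma. Rotational about the CM: fR = Iα = kMRa, so f = kMa.
Hence a = g sinθ/(1+k) = 9.81×sin19.7°/1.5 = 2.205 m/s².
With constant a from rest, t = √(2L/a) = √(2·3.28/2.205) ≈ 1.72 s.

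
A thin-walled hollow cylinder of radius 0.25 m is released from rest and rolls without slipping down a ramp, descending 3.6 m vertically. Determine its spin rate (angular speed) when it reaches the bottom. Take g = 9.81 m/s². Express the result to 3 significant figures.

ω ≈ 23.8 rad/s

For this body I = MR², i.e. k = I/(MR²) = 1.
Rolling without slipping gives ω = v/R, so the total kinetic energy is ½Mv² + ½Iω² = ½(1+k)Mv² = Mv².
Energy conservation Mgh = ½(1+k)Mv² gives v = √(2gh/(1+k)) = √(2 × 9.81 × 3.6 / 2) = 5.943 m/s.
The angular speed follows from ω = v/R = 5.943/0.25 ≈ 23.8 rad/s.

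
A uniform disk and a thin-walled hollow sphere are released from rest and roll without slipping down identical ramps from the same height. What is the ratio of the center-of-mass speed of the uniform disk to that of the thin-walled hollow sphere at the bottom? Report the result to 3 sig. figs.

Each satisfies Mgh = ½(1+k)Mv² with k = I/(MR²), so v ∝ 1/√(1+k).
For the uniform disk k = 0.5; for the thin-walled hollow sphere k = 2/3.
v₁/v₂ = √((1+k₂)/(1+k₁)) = √(1.667/1.5) ≈ 1.05.

v_ratio ≈ 1.05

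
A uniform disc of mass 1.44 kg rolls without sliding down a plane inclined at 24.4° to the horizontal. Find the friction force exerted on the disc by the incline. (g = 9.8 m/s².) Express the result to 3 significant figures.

For this body I = (1/2)MR², i.e. k = I/(MR²) = 0.5.
Translational: Mg sinθ − f = Ma. Rotational about the CM: fR = Iα = kMRa, so f = kMa.
Combining, a = g sinθ/(1+k) and f = kMa = kMg sinθ/(1+k).
f = 0.5 × 1.44 × 9.8 × sin24.4° / 1.5 ≈ 1.94 N.

f ≈ 1.94 N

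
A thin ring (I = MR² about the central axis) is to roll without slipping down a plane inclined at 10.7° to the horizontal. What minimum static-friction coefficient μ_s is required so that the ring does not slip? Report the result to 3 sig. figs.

μ_min ≈ 0.0945

Here I = MR², so the shape factor k = I/(MR²) = 1.
Translational: Mg sinθ − f = Ma. Rotational about the CM: fR = Iα = kMRa, so f = kMa.
These give a = g sinθ/(1+k) and the required friction f = kMg sinθ/(1+k).
The normal force is N = Mg cosθ, so μ_min = f/N = k tanθ/(1+k).
μ_min = 1 × tan10.7° / 2 ≈ 0.0945.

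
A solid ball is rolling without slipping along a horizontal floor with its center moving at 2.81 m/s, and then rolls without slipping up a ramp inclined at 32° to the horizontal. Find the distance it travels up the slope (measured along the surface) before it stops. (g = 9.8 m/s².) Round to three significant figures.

With I = (2/5)MR², the ratio k = I/(MR²) is 0.4.
The rolling condition ω = v/R makes the rotational term ½I(v/R)² = ½kMv², so KE_total = ½(1+k)Mv² = (7/10)Mv².
Setting this equal to Mgh gives the vertical rise h = (1+k)v₀²/(2g) = 1.4×2.81²/(2×9.8) = 0.564 m.
The distance along the slope is d = h/sinθ = 0.564/sin32° ≈ 1.06 m.

d ≈ 1.06 m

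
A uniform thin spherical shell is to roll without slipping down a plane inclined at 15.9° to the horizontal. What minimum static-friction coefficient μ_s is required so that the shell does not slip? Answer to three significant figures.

μ_min ≈ 0.114

Here I = (2/3)MR², so the shape factor k = I/(MR²) = 2/3.
Newton's second law down the slope: Mg sinθ − f = Ma. The torque equation fR = Iα (with α = a/R) gives f = kMa.
These give a = g sinθ/(1+k) and the required friction f = kMg sinθ/(1+k).
The normal force is N = Mg cosθ, so μ_min = f/N = k tanθ/(1+k).
μ_min = (2/3) × tan15.9° / 1.667 ≈ 0.114.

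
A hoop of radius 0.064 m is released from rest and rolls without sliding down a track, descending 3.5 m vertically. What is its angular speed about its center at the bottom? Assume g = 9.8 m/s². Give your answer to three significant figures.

Here I = MR², so the shape factor k = I/(MR²) = 1.
Pure rolling means v = ωR; then KE = ½Mv² + ½I(v/R)² = ½(1+k)Mv² = Mv².
Energy conservation Mgh = ½(1+k)Mv² gives v = √(2gh/(1+k)) = √(2 × 9.8 × 3.5 / 2) = 5.857 m/s.
Then ω = v/R = 5.857 / 0.064 ≈ 91.5 rad/s.

ω ≈ 91.5 rad/s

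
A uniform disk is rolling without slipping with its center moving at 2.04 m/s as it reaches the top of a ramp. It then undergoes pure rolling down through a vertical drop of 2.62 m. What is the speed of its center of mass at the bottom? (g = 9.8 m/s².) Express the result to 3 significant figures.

The moment of inertia is (1/2)MR², giving k ≡ I/(MR²) = 0.5.
Since it rolls without slipping, ω = v/R and KE = ½Mv² + ½Iω² = ½(1+k)Mv² = (3/4)Mv².
Energy conservation: (3/4)Mv₀² + Mgh = (3/4)Mv², so v² = v₀² + 2gh/(1+k).
v = √(2.04² + 2×9.8×2.62/1.5) = √38.4 ≈ 6.20 m/s.

v ≈ 6.20 m/s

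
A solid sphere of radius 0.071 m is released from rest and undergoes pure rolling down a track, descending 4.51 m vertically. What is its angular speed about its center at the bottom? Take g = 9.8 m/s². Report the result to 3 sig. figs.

ω ≈ 112 rad/s

For this body I = (2/5)MR², i.e. k = I/(MR²) = 0.4.
Rolling without slipping gives ω = v/R, so the total kinetic energy is ½Mv² + ½Iω² = ½(1+k)Mv² = (7/10)Mv².
Energy conservation Mgh = ½(1+k)Mv² gives v = √(2gh/(1+k)) = √(2 × 9.8 × 4.51 / 1.4) = 7.946 m/s.
The angular speed follows from ω = v/R = 7.946/0.071 ≈ 112 rad/s.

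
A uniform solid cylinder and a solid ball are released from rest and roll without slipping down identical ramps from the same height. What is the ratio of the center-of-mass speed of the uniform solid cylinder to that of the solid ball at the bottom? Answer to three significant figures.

v_ratio ≈ 0.966

Each satisfies Mgh = ½(1+k)Mv² with k = I/(MR²), so v ∝ 1/√(1+k).
For the uniform solid cylinder k = 0.5; for the solid ball k = 0.4.
v₁/v₂ = √((1+k₂)/(1+k₁)) = √(1.4/1.5) ≈ 0.966.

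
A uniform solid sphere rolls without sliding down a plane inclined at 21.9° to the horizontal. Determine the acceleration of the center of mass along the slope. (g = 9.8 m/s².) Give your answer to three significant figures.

With I = (2/5)MR², the ratio k = I/(MR²) is 0.4.
Along the incline Mg sinθ − f = Ma, and torque about the center fR = Iα = kMR²(a/R) gives f = kMa.
Eliminating f: Mg sinθ = (1+k)Ma, so a = g sinθ/(1+k) = 9.8 × sin21.9° / 1.4 ≈ 2.61 m/s².

a ≈ 2.61 m/s²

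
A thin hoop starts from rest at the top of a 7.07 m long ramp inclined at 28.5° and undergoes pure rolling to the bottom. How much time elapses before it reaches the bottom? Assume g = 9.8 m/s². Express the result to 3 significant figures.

t ≈ 2.46 s

For this body I = MR², i.e. k = I/(MR²) = 1.
Along the incline Mg sinθ − f = Ma, and torque about the center fR = Iα = kMR²(a/R) gives f = kMa.
Hence a = g sinθ/(1+k) = 9.8×sin28.5°/2 = 2.338 m/s².
With constant a from rest, t = √(2L/a) = √(2·7.07/2.338) ≈ 2.46 s.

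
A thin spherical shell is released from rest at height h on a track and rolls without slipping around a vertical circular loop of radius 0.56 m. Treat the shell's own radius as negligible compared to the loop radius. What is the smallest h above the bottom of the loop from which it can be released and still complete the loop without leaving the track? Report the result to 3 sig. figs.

Here I = (2/3)MR², so the shape factor k = I/(MR²) = 2/3.
At the top, contact is just lost when gravity alone supplies the centripetal force: Mg = Mv_top²/r, i.e. v_top² = gr.
With ω = v/R, the kinetic energy at speed v is ½(1+k)Mv² = (5/6)Mv².
Energy conservation from release (height h) to the top (height 2r): Mgh = Mg(2r) + (5/6)M·gr.
Thus h_min = 2r + (1+k)r/2 = r(2 + 1.667/2) = 0.56 × 2.833 ≈ 1.59 m.

h_min ≈ 1.59 m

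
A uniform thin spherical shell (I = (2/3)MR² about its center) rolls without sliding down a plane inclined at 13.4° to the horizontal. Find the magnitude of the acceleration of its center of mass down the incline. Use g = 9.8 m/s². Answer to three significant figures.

Here I = (2/3)MR², so the shape factor k = I/(MR²) = 2/3.
Newton's second law down the slope: Mg sinθ − f = Ma. The torque equation fR = Iα (with α = a/R) gives f = kMa.
Eliminating f: Mg sinθ = (1+k)Ma, so a = g sinθ/(1+k) = 9.8 × sin13.4° / 1.667 ≈ 1.36 m/s².

a ≈ 1.36 m/s²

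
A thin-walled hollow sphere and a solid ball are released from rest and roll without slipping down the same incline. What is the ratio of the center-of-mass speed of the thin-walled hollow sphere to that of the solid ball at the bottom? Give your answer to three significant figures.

Each satisfies Mgh = ½(1+k)Mv² with k = I/(MR²), so v ∝ 1/√(1+k).
For the thin-walled hollow sphere k = 2/3; for the solid ball k = 0.4.
v₁/v₂ = √((1+k₂)/(1+k₁)) = √(1.4/1.667) ≈ 0.917.

v_ratio ≈ 0.917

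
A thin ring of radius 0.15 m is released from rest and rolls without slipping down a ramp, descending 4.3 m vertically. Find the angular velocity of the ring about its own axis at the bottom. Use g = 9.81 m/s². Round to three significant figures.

ω ≈ 43.3 rad/s

Here I = MR², so the shape factor k = I/(MR²) = 1.
Since it rolls without slipping, ω = v/R and KE = ½Mv² + ½Iω² = ½(1+k)Mv² = Mv².
Energy conservation Mgh = ½(1+k)Mv² gives v = √(2gh/(1+k)) = √(2 × 9.81 × 4.3 / 2) = 6.495 m/s.
The angular speed follows from ω = v/R = 6.495/0.15 ≈ 43.3 rad/s.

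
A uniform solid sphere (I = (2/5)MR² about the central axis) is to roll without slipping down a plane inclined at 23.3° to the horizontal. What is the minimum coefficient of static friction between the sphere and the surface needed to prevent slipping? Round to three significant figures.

μ_min ≈ 0.123

The moment of inertia is (2/5)MR², giving k ≡ I/(MR²) = 0.4.
Translational: Mg sinθ − f = Ma. Rotational about the CM: fR = Iα = kMRa, so f = kMa.
These give a = g sinθ/(1+k) and the required friction f = kMg sinθ/(1+k).
With N = Mg cosθ, the no-slip condition f ≤ μN gives μ_min = f/N = k tanθ/(1+k).
μ_min = 0.4 × tan23.3° / 1.4 ≈ 0.123.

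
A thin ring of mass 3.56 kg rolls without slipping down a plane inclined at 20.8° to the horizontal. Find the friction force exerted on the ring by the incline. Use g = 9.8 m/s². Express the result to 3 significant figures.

f ≈ 6.19 N

The moment of inertia is MR², giving k ≡ I/(MR²) = 1.
Translational: Mg sinθ − f = Ma. Rotational about the CM: fR = Iα = kMRa, so f = kMa.
Combining, a = g sinθ/(1+k) and f = kMa = kMg sinθ/(1+k).
f = 1 × 3.56 × 9.8 × sin20.8° / 2 ≈ 6.19 N.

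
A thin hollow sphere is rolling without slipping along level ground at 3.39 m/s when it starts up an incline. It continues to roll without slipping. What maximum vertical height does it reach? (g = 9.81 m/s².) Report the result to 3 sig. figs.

For this body I = (2/3)MR², i.e. k = I/(MR²) = 2/3.
The rolling condition ω = v/R makes the rotational term ½I(v/R)² = ½kMv², so KE_total = ½(1+k)Mv² = (5/6)Mv².
All of this converts to potential energy at the highest point: (5/6)Mv₀² = Mgh.
Thus h = (1+k)v₀²/(2g) = 1.667 × 3.39² / (2 × 9.81) ≈ 0.976 m.

h ≈ 0.976 m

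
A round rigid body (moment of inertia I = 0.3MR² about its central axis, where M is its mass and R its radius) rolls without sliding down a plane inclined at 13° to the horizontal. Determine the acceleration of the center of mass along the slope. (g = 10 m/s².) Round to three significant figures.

With I = 0.3MR², the ratio k = I/(MR²) is 0.3.
Along the incline Mg sinθ − f = Ma, and torque about the center fR = Iα = kMR²(a/R) gives f = kMa.
Eliminating f: Mg sinθ = (1+k)Ma, so a = g sinθ/(1+k) = 10 × sin13° / 1.3 ≈ 1.73 m/s².

a ≈ 1.73 m/s²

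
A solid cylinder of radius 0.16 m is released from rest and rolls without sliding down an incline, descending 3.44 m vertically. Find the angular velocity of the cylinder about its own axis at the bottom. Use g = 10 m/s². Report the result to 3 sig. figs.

With I = (1/2)MR², the ratio k = I/(MR²) is 0.5.
Rolling without slipping gives ω = v/R, so the total kinetic energy is ½Mv² + ½Iω² = ½(1+k)Mv² = (3/4)Mv².
Energy conservation Mgh = ½(1+k)Mv² gives v = √(2gh/(1+k)) = √(2 × 10 × 3.44 / 1.5) = 6.772 m/s.
Then ω = v/R = 6.772 / 0.16 ≈ 42.3 rad/s.

ω ≈ 42.3 rad/s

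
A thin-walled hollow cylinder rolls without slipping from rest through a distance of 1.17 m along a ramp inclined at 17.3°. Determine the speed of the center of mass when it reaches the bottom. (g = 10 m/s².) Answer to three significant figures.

v ≈ 1.87 m/s

Here I = MR², so the shape factor k = I/(MR²) = 1.
The rolling condition ω = v/R makes the rotational term ½I(v/R)² = ½kMv², so KE_total = ½(1+k)Mv² = Mv².
The vertical drop is h = L sinθ = 1.17 × sin17.3° = 0.3479 m.
Setting Mgh = Mv² gives v = √(2gh/(1+k)) = √(2·10·0.3479/2) ≈ 1.87 m/s.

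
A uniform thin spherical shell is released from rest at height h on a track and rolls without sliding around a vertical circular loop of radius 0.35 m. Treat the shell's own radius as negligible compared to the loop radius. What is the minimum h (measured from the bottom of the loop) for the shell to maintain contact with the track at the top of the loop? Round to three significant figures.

Here I = (2/3)MR², so the shape factor k = I/(MR²) = 2/3.
At the top of the loop, the minimum-contact condition is Mg = Mv_top²/r, so v_top² = gr.
With ω = v/R, the kinetic energy at speed v is ½(1+k)Mv² = (5/6)Mv².
Energy conservation from release (height h) to the top (height 2r): Mgh = Mg(2r) + (5/6)M·gr.
Thus h_min = 2r + (1+k)r/2 = r(2 + 1.667/2) = 0.35 × 2.833 ≈ 0.992 m.

h_min ≈ 0.992 m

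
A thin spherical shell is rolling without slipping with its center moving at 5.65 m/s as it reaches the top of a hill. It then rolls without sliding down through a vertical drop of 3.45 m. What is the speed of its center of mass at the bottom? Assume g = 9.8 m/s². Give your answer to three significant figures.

The moment of inertia is (2/3)MR², giving k ≡ I/(MR²) = 2/3.
Rolling without slipping gives ω = v/R, so the total kinetic energy is ½Mv² + ½Iω² = ½(1+k)Mv² = (5/6)Mv².
Conserving energy between top and bottom: (5/6)Mv² = (5/6)Mv₀² + Mgh, hence v² = v₀² + 2gh/(1+k).
v = √(5.65² + 2×9.8×3.45/1.667) = √72.49 ≈ 8.51 m/s.

v ≈ 8.51 m/s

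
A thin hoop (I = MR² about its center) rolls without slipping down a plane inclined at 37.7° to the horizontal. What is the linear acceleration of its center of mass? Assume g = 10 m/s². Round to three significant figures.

a ≈ 3.06 m/s²

With I = MR², the ratio k = I/(MR²) is 1.
Translational: Mg sinθ − f = Ma. Rotational about the CM: fR = Iα = kMRa, so f = kMa.
Eliminating f: Mg sinθ = (1+k)Ma, so a = g sinθ/(1+k) = 10 × sin37.7° / 2 ≈ 3.06 m/s².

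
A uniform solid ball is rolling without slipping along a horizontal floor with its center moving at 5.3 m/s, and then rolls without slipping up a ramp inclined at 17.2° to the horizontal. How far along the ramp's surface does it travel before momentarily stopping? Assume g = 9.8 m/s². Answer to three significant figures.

d ≈ 6.79 m

Here I = (2/5)MR², so the shape factor k = I/(MR²) = 0.4.
Pure rolling means v = ωR; then KE = ½Mv² + ½I(v/R)² = ½(1+k)Mv² = (7/10)Mv².
Setting this equal to Mgh gives the vertical rise h = (1+k)v₀²/(2g) = 1.4×5.3²/(2×9.8) = 2.006 m.
Along the incline, d = h/sinθ = 2.006/sin17.2° ≈ 6.79 m.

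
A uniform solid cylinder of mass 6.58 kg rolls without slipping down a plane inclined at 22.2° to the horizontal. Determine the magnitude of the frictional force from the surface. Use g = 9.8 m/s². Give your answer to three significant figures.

With I = (1/2)MR², the ratio k = I/(MR²) is 0.5.
Along the incline Mg sinθ − f = Ma, and torque about the center fR = Iα = kMR²(a/R) gives f = kMa.
Combining, a = g sinθ/(1+k) and f = kMa = kMg sinθ/(1+k).
f = 0.5 × 6.58 × 9.8 × sin22.2° / 1.5 ≈ 8.12 N.

f ≈ 8.12 N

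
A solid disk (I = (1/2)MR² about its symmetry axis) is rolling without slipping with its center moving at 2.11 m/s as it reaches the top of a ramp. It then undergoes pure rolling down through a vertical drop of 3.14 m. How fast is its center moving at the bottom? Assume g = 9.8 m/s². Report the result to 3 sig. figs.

v ≈ 6.74 m/s

The moment of inertia is (1/2)MR², giving k ≡ I/(MR²) = 0.5.
Rolling without slipping gives ω = v/R, so the total kinetic energy is ½Mv² + ½Iω² = ½(1+k)Mv² = (3/4)Mv².
Energy conservation: (3/4)Mv₀² + Mgh = (3/4)Mv², so v² = v₀² + 2gh/(1+k).
v = √(2.11² + 2×9.8×3.14/1.5) = √45.48 ≈ 6.74 m/s.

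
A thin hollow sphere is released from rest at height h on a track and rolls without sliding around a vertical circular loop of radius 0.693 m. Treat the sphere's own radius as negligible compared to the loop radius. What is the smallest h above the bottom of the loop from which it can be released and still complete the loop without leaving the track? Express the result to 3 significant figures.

Here I = (2/3)MR², so the shape factor k = I/(MR²) = 2/3.
At the top of the loop, the minimum-contact condition is Mg = Mv_top²/r, so v_top² = gr.
With ω = v/R, the kinetic energy at speed v is ½(1+k)Mv² = (5/6)Mv².
Energy conservation from release (height h) to the top (height 2r): Mgh = Mg(2r) + (5/6)M·gr.
Thus h_min = 2r + (1+k)r/2 = r(2 + 1.667/2) = 0.693 × 2.833 ≈ 1.96 m.

h_min ≈ 1.96 m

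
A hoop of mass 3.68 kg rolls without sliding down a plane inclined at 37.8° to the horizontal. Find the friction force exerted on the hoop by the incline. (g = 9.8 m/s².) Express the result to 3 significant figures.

The moment of inertia is MR², giving k ≡ I/(MR²) = 1.
Translational: Mg sinθ − f = Ma. Rotational about the CM: fR = Iα = kMRa, so f = kMa.
Combining, a = g sinθ/(1+k) and f = kMa = kMg sinθ/(1+k).
f = 1 × 3.68 × 9.8 × sin37.8° / 2 ≈ 11.1 N.

f ≈ 11.1 N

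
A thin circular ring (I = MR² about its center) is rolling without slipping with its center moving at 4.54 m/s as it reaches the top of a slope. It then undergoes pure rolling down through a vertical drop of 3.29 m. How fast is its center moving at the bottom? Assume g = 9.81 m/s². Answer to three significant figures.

With I = MR², the ratio k = I/(MR²) is 1.
Since it rolls without slipping, ω = v/R and KE = ½Mv² + ½Iω² = ½(1+k)Mv² = Mv².
Conserving energy between top and bottom: Mv² = Mv₀² + Mgh, hence v² = v₀² + 2gh/(1+k).
v = √(4.54² + 2×9.81×3.29/2) = √52.89 ≈ 7.27 m/s.

v ≈ 7.27 m/s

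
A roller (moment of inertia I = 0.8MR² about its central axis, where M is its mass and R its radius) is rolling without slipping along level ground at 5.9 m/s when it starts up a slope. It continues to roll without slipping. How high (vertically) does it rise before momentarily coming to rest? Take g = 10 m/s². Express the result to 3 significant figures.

h ≈ 3.13 m

The moment of inertia is 0.8MR², giving k ≡ I/(MR²) = 0.8.
Since it rolls without slipping, ω = v/R and KE = ½Mv² + ½Iω² = ½(1+k)Mv² = (9/10)Mv².
All of this converts to potential energy at the highest point: (9/10)Mv₀² = Mgh.
Thus h = (1+k)v₀²/(2g) = 1.8 × 5.9² / (2 × 10) ≈ 3.13 m.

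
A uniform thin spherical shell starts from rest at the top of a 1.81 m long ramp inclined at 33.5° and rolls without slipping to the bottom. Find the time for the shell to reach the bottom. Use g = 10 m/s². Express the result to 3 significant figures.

The moment of inertia is (2/3)MR², giving k ≡ I/(MR²) = 2/3.
Translational: Mg sinθ − f = Ma. Rotational about the CM: fR = Iα = kMRa, so f = kMa.
Hence a = g sinθ/(1+k) = 10×sin33.5°/1.667 = 3.312 m/s².
Starting from rest, L = ½at², so t = √(2L/a) = √(2×1.81/3.312) ≈ 1.05 s.

t ≈ 1.05 s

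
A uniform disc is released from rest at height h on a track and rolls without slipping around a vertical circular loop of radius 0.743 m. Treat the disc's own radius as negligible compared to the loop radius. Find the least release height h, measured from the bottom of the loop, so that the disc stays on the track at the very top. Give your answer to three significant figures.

Here I = (1/2)MR², so the shape factor k = I/(MR²) = 0.5.
At the top, contact is just lost when gravity alone supplies the centripetal force: Mg = Mv_top²/r, i.e. v_top² = gr.
With ω = v/R, the kinetic energy at speed v is ½(1+k)Mv² = (3/4)Mv².
Energy conservation from release (height h) to the top (height 2r): Mgh = Mg(2r) + (3/4)M·gr.
Thus h_min = 2r + (1+k)r/2 = r(2 + 1.5/2) = 0.743 × 2.75 ≈ 2.04 m.

h_min ≈ 2.04 m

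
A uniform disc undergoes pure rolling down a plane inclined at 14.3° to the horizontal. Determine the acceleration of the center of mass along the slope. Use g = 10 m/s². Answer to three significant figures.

a ≈ 1.65 m/s²

With I = (1/2)MR², the ratio k = I/(MR²) is 0.5.
Along the incline Mg sinθ − f = Ma, and torque about the center fR = Iα = kMR²(a/R) gives f = kMa.
Eliminating f: Mg sinθ = (1+k)Ma, so a = g sinθ/(1+k) = 10 × sin14.3° / 1.5 ≈ 1.65 m/s².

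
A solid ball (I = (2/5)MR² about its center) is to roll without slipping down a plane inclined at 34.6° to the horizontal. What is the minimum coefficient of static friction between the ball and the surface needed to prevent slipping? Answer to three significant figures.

For this body I = (2/5)MR², i.e. k = I/(MR²) = 0.4.
Along the incline Mg sinθ − f = Ma, and torque about the center fR = Iα = kMR²(a/R) gives f = kMa.
These give a = g sinθ/(1+k) and the required friction f = kMg sinθ/(1+k).
With N = Mg cosθ, the no-slip condition f ≤ μN gives μ_min = f/N = k tanθ/(1+k).
μ_min = 0.4 × tan34.6° / 1.4 ≈ 0.197.

μ_min ≈ 0.197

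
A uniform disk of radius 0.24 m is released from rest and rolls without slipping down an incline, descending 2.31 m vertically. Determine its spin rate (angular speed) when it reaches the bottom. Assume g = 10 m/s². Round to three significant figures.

ω ≈ 23.1 rad/s

Here I = (1/2)MR², so the shape factor k = I/(MR²) = 0.5.
The rolling condition ω = v/R makes the rotational term ½I(v/R)² = ½kMv², so KE_total = ½(1+k)Mv² = (3/4)Mv².
Energy conservation Mgh = ½(1+k)Mv² gives v = √(2gh/(1+k)) = √(2 × 10 × 2.31 / 1.5) = 5.55 m/s.
The angular speed follows from ω = v/R = 5.55/0.24 ≈ 23.1 rad/s.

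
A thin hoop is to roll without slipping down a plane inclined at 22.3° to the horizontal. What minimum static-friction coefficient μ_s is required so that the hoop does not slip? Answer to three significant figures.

μ_min ≈ 0.205

For this body I = MR², i.e. k = I/(MR²) = 1.
Newton's second law down the slope: Mg sinθ − f = Ma. The torque equation fR = Iα (with α = a/R) gives f = kMa.
These give a = g sinθ/(1+k) and the required friction f = kMg sinθ/(1+k).
With N = Mg cosθ, the no-slip condition f ≤ μN gives μ_min = f/N = k tanθ/(1+k).
μ_min = 1 × tan22.3° / 2 ≈ 0.205.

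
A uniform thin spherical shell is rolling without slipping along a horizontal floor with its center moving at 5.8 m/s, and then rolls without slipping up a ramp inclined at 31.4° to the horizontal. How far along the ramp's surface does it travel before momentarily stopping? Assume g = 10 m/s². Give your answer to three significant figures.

d ≈ 5.38 m

With I = (2/3)MR², the ratio k = I/(MR²) is 2/3.
Rolling without slipping gives ω = v/R, so the total kinetic energy is ½Mv² + ½Iω² = ½(1+k)Mv² = (5/6)Mv².
Setting this equal to Mgh gives the vertical rise h = (1+k)v₀²/(2g) = 1.667×5.8²/(2×10) = 2.803 m.
Along the incline, d = h/sinθ = 2.803/sin31.4° ≈ 5.38 m.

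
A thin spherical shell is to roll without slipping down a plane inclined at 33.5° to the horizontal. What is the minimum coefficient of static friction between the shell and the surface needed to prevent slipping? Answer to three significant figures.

μ_min ≈ 0.265

With I = (2/3)MR², the ratio k = I/(MR²) is 2/3.
Along the incline Mg sinθ − f = Ma, and torque about the center fR = Iα = kMR²(a/R) gives f = kMa.
These give a = g sinθ/(1+k) and the required friction f = kMg sinθ/(1+k).
With N = Mg cosθ, the no-slip condition f ≤ μN gives μ_min = f/N = k tanθ/(1+k).
μ_min = (2/3) × tan33.5° / 1.667 ≈ 0.265.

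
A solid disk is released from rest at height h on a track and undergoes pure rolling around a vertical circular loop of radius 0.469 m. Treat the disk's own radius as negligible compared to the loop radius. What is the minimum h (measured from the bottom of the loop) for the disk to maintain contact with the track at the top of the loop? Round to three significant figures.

h_min ≈ 1.29 m

For this body I = (1/2)MR², i.e. k = I/(MR²) = 0.5.
At the top, contact is just lost when gravity alone supplies the centripetal force: Mg = Mv_top²/r, i.e. v_top² = gr.
With ω = v/R, the kinetic energy at speed v is ½(1+k)Mv² = (3/4)Mv².
Energy conservation from release (height h) to the top (height 2r): Mgh = Mg(2r) + (3/4)M·gr.
Thus h_min = 2r + (1+k)r/2 = r(2 + 1.5/2) = 0.469 × 2.75 ≈ 1.29 m.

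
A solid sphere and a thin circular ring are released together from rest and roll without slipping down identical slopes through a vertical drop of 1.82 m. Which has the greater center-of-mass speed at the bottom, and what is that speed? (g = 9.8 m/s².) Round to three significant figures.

the solid sphere, at v ≈ 5.05 m/s

For rolling without slipping, Mgh = ½(1+k)Mv² where k = I/(MR²), so v = √(2gh/(1+k)).
Solid sphere: k = 0.4, giving v = √(2×9.8×1.82/1.4) = 5.048 m/s.
Thin circular ring: k = 1, giving v = √(2×9.8×1.82/2) = 4.223 m/s.
The smaller k wins: the solid sphere, at ≈ 5.05 m/s.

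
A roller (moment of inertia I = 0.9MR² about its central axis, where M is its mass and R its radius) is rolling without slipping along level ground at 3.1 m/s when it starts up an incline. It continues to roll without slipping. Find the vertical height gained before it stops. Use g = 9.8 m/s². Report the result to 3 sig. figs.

The moment of inertia is 0.9MR², giving k ≡ I/(MR²) = 0.9.
Since it rolls without slipping, ω = v/R and KE = ½Mv² + ½Iω² = ½(1+k)Mv² = (19/20)Mv².
All of this converts to potential energy at the highest point: (19/20)Mv₀² = Mgh.
Thus h = (1+k)v₀²/(2g) = 1.9 × 3.1² / (2 × 9.8) ≈ 0.932 m.

h ≈ 0.932 m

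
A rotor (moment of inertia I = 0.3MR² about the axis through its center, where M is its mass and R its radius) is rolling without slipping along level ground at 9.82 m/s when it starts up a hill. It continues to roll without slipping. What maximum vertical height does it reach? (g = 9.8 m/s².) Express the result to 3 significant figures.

h ≈ 6.40 m

With I = 0.3MR², the ratio k = I/(MR²) is 0.3.
Pure rolling means v = ωR; then KE = ½Mv² + ½I(v/R)² = ½(1+k)Mv² = (13/20)Mv².
All of this converts to potential energy at the highest point: (13/20)Mv₀² = Mgh.
Thus h = (1+k)v₀²/(2g) = 1.3 × 9.82² / (2 × 9.8) ≈ 6.40 m.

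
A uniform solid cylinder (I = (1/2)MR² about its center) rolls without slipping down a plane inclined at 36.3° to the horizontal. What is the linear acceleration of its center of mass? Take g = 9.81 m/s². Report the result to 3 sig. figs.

a ≈ 3.87 m/s²

Here I = (1/2)MR², so the shape factor k = I/(MR²) = 0.5.
Translational: Mg sinθ − f = Ma. Rotational about the CM: fR = Iα = kMRa, so f = kMa.
Eliminating f: Mg sinθ = (1+k)Ma, so a = g sinθ/(1+k) = 9.81 × sin36.3° / 1.5 ≈ 3.87 m/s².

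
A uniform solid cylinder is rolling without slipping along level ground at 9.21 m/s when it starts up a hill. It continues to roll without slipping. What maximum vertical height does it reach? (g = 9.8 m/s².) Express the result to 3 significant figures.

The moment of inertia is (1/2)MR², giving k ≡ I/(MR²) = 0.5.
Since it rolls without slipping, ω = v/R and KE = ½Mv² + ½Iω² = ½(1+k)Mv² = (3/4)Mv².
At the top the kinetic energy is zero, so (3/4)Mv₀² = Mgh.
Thus h = (1+k)v₀²/(2g) = 1.5 × 9.21² / (2 × 9.8) ≈ 6.49 m.

h ≈ 6.49 m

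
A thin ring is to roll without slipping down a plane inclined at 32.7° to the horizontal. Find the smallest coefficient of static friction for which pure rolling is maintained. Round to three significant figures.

With I = MR², the ratio k = I/(MR²) is 1.
Translational: Mg sinθ − f = Ma. Rotational about the CM: fR = Iα = kMRa, so f = kMa.
These give a = g sinθ/(1+k) and the required friction f = kMg sinθ/(1+k).
With N = Mg cosθ, the no-slip condition f ≤ μN gives μ_min = f/N = k tanθ/(1+k).
μ_min = 1 × tan32.7° / 2 ≈ 0.321.

μ_min ≈ 0.321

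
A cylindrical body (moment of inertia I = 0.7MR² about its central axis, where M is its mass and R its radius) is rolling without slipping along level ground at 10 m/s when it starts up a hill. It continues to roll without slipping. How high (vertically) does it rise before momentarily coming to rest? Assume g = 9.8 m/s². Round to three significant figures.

The moment of inertia is 0.7MR², giving k ≡ I/(MR²) = 0.7.
The rolling condition ω = v/R makes the rotational term ½I(v/R)² = ½kMv², so KE_total = ½(1+k)Mv² = (17/20)Mv².
All of this converts to potential energy at the highest point: (17/20)Mv₀² = Mgh.
Thus h = (1+k)v₀²/(2g) = 1.7 × 10² / (2 × 9.8) ≈ 8.67 m.

h ≈ 8.67 m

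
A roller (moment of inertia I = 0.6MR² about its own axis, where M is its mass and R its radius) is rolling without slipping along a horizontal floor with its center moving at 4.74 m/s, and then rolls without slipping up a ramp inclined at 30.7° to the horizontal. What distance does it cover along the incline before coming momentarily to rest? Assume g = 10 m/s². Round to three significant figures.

With I = 0.6MR², the ratio k = I/(MR²) is 0.6.
The rolling condition ω = v/R makes the rotational term ½I(v/R)² = ½kMv², so KE_total = ½(1+k)Mv² = (4/5)Mv².
Setting this equal to Mgh gives the vertical rise h = (1+k)v₀²/(2g) = 1.6×4.74²/(2×10) = 1.797 m.
The distance along the slope is d = h/sinθ = 1.797/sin30.7° ≈ 3.52 m.

d ≈ 3.52 m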